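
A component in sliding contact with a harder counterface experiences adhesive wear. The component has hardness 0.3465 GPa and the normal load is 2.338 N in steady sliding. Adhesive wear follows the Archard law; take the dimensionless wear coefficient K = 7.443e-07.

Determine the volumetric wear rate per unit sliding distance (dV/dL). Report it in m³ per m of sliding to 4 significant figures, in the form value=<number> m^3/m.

Intermediate values appear rounded. The computation keeps full precision — one last rounding, at 4 significant figures.
Convert: Hardness H = 0.3465 GPa = 3.465e+08 Pa.
In SI base units, W = 2.338 N, H = 3.465e+08 Pa, K = 7.443e-07.
Wear rate dV/dL = K·W/H (independent of L): 7.443e-07 · 2.338 / 3.465e+08 = 5.022e-15 m³/m.

value=5.022e-15 m^3/m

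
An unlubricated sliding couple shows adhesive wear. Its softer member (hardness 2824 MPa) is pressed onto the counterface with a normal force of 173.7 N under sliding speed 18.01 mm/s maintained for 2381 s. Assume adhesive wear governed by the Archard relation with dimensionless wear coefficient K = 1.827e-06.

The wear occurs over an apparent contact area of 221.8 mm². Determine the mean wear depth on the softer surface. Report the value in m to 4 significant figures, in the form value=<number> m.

All arithmetic runs at full float precision. Displayed values are rounded. Rounded once at the end to 4 significant digits.
Convert: Sliding speed v = 18.01 mm/s = 0.01801 m/s. Sliding distance L = v·t = 0.01801 m/s × 2381 s = 42.88 m.
Convert: Hardness H = 2824 MPa = 2.824e+09 Pa.
Convert: Contact area A = 221.8 mm² = 2.218e-04 m².
In SI base units, W = 173.7 N, H = 2.824e+09 Pa, K = 1.827e-06.
By Archard's law, V = K·W·L/H = 1.827e-06 · 173.7 · 42.88 / 2.824e+09 = 4.819e-12 m³.
Wear depth h = V/A = 4.819e-12 / 2.218e-04 = 2.173e-08 m.

value=2.173e-08 m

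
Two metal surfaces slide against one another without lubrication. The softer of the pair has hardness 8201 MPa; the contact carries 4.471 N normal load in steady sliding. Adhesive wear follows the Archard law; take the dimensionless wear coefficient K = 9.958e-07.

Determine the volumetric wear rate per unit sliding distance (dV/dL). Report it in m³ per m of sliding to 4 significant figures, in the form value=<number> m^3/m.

The computation keeps full float precision. The intermediates are shown rounded — rounded just once: 4 significant figures.
Convert: Hardness H = 8201 MPa = 8.201e+09 Pa.
Restated in SI base units: W = 4.471 N, H = 8.201e+09 Pa, K = 9.958e-07.
Volumetric rate dV/dL = K·W/H: 9.958e-07 · 4.471 / 8.201e+09 = 5.429e-16 m³/m.

value=5.429e-16 m^3/m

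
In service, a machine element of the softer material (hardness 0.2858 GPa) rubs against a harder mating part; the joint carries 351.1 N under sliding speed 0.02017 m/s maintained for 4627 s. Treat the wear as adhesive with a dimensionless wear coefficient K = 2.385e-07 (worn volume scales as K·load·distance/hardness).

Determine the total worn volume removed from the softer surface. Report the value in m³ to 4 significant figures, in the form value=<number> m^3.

value=2.734e-11 m^3

Intermediate values are shown rounded. Every step keeps exact precision. Rounded just once: four significant digits.
Distance covered L = v·t = 0.02017 m/s × 4627 s = 93.33 m.
Hardness H = 0.2858 GPa = 2.858e+08 Pa.
Collected in SI base units: W = 351.1 N, H = 2.858e+08 Pa, K = 2.385e-07.
Wear volume V = K·W·L/H = 2.385e-07 · 351.1 · 93.33 / 2.858e+08 = 2.734e-11 m³.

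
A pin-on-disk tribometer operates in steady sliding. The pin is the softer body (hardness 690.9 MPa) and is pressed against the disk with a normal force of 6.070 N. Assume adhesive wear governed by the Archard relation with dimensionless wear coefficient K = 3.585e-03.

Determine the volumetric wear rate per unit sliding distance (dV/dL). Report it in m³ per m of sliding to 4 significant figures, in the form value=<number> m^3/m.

value=3.150e-11 m^3/m

Every step carries full float precision, and printed values are rounded; a lone final rounding, at four significant digits.
Convert: Hardness H = 690.9 MPa = 6.909e+08 Pa.
Expressed in SI base units: W = 6.070 N, H = 6.909e+08 Pa, K = 3.585e-03.
Volumetric rate dV/dL = K·W/H, per unit distance: 3.585e-03 · 6.070 / 6.909e+08 = 3.150e-11 m³/m.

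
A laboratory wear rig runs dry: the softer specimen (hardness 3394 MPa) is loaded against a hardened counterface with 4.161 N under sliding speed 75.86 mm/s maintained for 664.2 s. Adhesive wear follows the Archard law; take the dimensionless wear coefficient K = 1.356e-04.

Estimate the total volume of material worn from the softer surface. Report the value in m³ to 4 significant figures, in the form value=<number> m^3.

All working math holds full precision. The intermediates are printed rounded. Rounded once at the end to four significant digits.
Sliding speed v = 75.86 mm/s = 0.07586 m/s. Path length L = v·t = 0.07586 m/s × 664.2 s = 50.39 m.
Hardness H = 3394 MPa = 3.394e+09 Pa.
SI base units throughout: W = 4.161 N, H = 3.394e+09 Pa, K = 1.356e-04.
Archard relation: V = K·W·L/H = 1.356e-04 · 4.161 · 50.39 / 3.394e+09 = 8.376e-12 m³.

value=8.376e-12 m^3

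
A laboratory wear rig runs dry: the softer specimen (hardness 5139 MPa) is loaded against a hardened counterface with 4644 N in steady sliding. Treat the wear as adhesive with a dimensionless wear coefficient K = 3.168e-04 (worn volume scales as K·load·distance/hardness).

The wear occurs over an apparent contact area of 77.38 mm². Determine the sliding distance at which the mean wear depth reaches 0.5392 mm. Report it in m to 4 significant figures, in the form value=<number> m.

value=145.7 m

The intermediates appear rounded, and each operation holds exact precision. Rounded once at the end: four significant digits.
Hardness H = 5139 MPa = 5.139e+09 Pa.
Contact area A = 77.38 mm² = 7.738e-05 m².
Depth limit h_lim = 0.5392 mm = 5.392e-04 m.
As SI base values: W = 4644 N, H = 5.139e+09 Pa, K = 3.168e-04.
Allowed volume V_lim = h_lim·A = 5.392e-04 · 7.738e-05 = 4.172e-08 m³.
Inverting, life L = V_lim·H/(K·W) = 4.172e-08 · 5.139e+09 / (3.168e-04 · 4644) = 145.7 m.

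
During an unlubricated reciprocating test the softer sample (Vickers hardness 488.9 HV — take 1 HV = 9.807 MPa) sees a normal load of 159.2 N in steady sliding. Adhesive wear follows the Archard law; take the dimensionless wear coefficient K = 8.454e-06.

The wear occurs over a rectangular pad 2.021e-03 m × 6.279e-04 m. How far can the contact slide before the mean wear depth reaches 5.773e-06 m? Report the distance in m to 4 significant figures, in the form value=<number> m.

value=26.10 m

The intermediates are displayed rounded — every step holds full float precision, and a lone final rounding to 4 significant digits.
Convert: Hardness H = 488.9 HV × 9.807 MPa/HV = 4795 MPa = 4.795e+09 Pa.
Convert: Contact area A = 2.021e-03 m × 6.279e-04 m = 1.269e-06 m².
Expressed in SI base units: W = 159.2 N, H = 4.795e+09 Pa, K = 8.454e-06.
Wearable volume V_lim = h_lim·A = 5.773e-06 · 1.269e-06 = 7.326e-12 m³.
Sliding life L = V_lim·H/(K·W) = 7.326e-12 · 4.795e+09 / (8.454e-06 · 159.2) = 26.10 m.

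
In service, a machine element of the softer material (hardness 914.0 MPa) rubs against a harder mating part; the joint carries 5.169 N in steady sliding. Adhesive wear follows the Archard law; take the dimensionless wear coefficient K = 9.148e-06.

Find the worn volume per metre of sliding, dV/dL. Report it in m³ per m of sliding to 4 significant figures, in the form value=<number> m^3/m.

Each operation keeps full precision, and intermediate values are shown rounded; rounded just once, at four significant figures.
Hardness H = 914.0 MPa = 9.140e+08 Pa.
In SI base units, W = 5.169 N, H = 9.140e+08 Pa, K = 9.148e-06.
Rate of wear dV/dL = K·W/H — distance-free: 9.148e-06 · 5.169 / 9.140e+08 = 5.174e-14 m³/m.

value=5.174e-14 m^3/m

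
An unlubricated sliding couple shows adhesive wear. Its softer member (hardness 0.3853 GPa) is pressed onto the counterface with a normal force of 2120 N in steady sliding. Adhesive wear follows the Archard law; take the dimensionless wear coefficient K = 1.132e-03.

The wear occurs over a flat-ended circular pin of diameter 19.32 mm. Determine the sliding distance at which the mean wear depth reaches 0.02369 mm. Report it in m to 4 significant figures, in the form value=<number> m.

Shown intermediates are rounded — every step runs at exact precision, and one last rounding: four significant digits.
Hardness H = 0.3853 GPa = 3.853e+08 Pa.
Pin diameter d = 19.32 mm = 0.01932 m. Contact area A = π·d²/4 = π·(0.01932 m)²/4 = 2.932e-04 m².
Depth limit h_lim = 0.02369 mm = 2.369e-05 m.
Expressed in SI base units: W = 2120 N, H = 3.853e+08 Pa, K = 1.132e-03.
Allowed volume V_lim = h_lim·A = 2.369e-05 · 2.932e-04 = 6.945e-09 m³.
Thus life L = V_lim·H/(K·W) = 6.945e-09 · 3.853e+08 / (1.132e-03 · 2120) = 1.115 m.

value=1.115 m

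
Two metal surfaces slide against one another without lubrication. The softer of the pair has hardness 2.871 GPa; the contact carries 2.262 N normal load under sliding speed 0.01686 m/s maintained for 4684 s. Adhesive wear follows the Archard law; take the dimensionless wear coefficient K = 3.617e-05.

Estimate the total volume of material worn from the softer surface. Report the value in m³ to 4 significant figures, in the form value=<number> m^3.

All arithmetic keeps full float precision. The intermediates appear rounded — rounded once at the end to four significant figures.
Convert: Distance L = v·t = 0.01686 m/s × 4684 s = 78.97 m.
Convert: Hardness H = 2.871 GPa = 2.871e+09 Pa.
In SI base units: W = 2.262 N, H = 2.871e+09 Pa, K = 3.617e-05.
The Archard volume V = K·W·L/H = 3.617e-05 · 2.262 · 78.97 / 2.871e+09 = 2.251e-12 m³.

value=2.251e-12 m^3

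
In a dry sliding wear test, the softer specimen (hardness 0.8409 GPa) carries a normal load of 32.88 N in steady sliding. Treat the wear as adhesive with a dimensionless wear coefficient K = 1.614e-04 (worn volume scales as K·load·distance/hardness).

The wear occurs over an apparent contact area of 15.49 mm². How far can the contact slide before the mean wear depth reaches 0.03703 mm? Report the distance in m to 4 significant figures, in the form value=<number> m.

value=90.89 m

The algebra maintains full precision. The intermediates are displayed rounded. Rounded once at the end to four significant figures.
Convert: Hardness H = 0.8409 GPa = 8.409e+08 Pa.
Convert: Contact area A = 15.49 mm² = 1.549e-05 m².
Convert: Depth limit h_lim = 0.03703 mm = 3.703e-05 m.
Expressed in SI base units: W = 32.88 N, H = 8.409e+08 Pa, K = 1.614e-04.
Limit volume V_lim = h_lim·A = 3.703e-05 · 1.549e-05 = 5.736e-10 m³.
So the life L = V_lim·H/(K·W) = 5.736e-10 · 8.409e+08 / (1.614e-04 · 32.88) = 90.89 m.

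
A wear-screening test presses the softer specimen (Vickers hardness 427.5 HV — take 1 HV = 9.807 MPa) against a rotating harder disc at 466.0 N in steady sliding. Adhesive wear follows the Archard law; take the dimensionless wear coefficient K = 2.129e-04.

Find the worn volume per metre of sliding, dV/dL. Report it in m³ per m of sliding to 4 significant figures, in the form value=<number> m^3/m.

Intermediate values are displayed rounded; all working math carries exact precision — one final rounding to 4 significant digits.
Hardness H = 427.5 HV × 9.807 MPa/HV = 4192 MPa = 4.192e+09 Pa.
Expressed in SI base units: W = 466.0 N, H = 4.192e+09 Pa, K = 2.129e-04.
Sliding wear rate dV/dL = K·W/H: 2.129e-04 · 466.0 / 4.192e+09 = 2.366e-11 m³/m.

value=2.366e-11 m^3/m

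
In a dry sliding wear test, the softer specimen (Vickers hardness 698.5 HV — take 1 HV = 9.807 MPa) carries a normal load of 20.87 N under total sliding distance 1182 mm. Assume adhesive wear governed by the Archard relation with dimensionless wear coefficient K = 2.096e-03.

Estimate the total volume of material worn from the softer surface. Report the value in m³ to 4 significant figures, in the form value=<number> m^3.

value=7.548e-12 m^3

Intermediates appear rounded — the computation holds full float precision — rounded just once, at four significant figures.
Distance L = 1182 mm = 1.182 m.
Hardness H = 698.5 HV × 9.807 MPa/HV = 6850 MPa = 6.850e+09 Pa.
SI base units throughout: W = 20.87 N, H = 6.850e+09 Pa, K = 2.096e-03.
Archard relation: V = K·W·L/H = 2.096e-03 · 20.87 · 1.182 / 6.850e+09 = 7.548e-12 m³.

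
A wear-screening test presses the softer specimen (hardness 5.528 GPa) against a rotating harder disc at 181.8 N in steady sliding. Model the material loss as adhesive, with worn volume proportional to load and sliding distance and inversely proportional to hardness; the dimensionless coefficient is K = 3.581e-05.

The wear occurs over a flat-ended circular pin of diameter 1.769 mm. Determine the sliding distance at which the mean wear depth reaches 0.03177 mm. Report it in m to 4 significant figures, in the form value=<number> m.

The intermediates are displayed rounded; every step maintains exact precision; one last rounding to four significant digits.
Convert: Hardness H = 5.528 GPa = 5.528e+09 Pa.
Convert: Pin diameter d = 1.769 mm = 0.001769 m. Contact area A = π·d²/4 = π·(0.001769 m)²/4 = 2.458e-06 m².
Convert: Depth limit h_lim = 0.03177 mm = 3.177e-05 m.
Working in SI base units: W = 181.8 N, H = 5.528e+09 Pa, K = 3.581e-05.
Permissible volume V_lim = h_lim·A = 3.177e-05 · 2.458e-06 = 7.808e-11 m³.
Sliding life L = V_lim·H/(K·W) = 7.808e-11 · 5.528e+09 / (3.581e-05 · 181.8) = 66.30 m.

value=66.30 m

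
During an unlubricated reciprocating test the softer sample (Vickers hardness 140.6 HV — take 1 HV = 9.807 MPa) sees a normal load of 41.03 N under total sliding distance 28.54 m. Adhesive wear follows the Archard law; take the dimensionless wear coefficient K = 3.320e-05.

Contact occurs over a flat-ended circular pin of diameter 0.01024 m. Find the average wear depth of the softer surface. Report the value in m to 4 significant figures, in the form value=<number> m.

Displayed values are rounded; all working math maintains full precision, and one final rounding, at four significant digits.
Convert: Hardness H = 140.6 HV × 9.807 MPa/HV = 1379 MPa = 1.379e+09 Pa.
Convert: Contact area A = π·d²/4 = π·(0.01024 m)²/4 = 8.235e-05 m².
Expressed in SI base units: W = 41.03 N, H = 1.379e+09 Pa, K = 3.320e-05.
By Archard's law, V = K·W·L/H = 3.320e-05 · 41.03 · 28.54 / 1.379e+09 = 2.819e-11 m³.
Wear depth h = V/A = 2.819e-11 / 8.235e-05 = 3.424e-07 m.

value=3.424e-07 m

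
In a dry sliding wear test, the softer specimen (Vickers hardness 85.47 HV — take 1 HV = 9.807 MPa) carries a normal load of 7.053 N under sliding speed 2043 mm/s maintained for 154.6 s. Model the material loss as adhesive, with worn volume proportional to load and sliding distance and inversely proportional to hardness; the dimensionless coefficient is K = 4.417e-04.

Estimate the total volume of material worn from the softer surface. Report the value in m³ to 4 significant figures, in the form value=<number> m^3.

All working math runs at exact precision; the intermediates are shown rounded; rounded once at the end, at 4 significant figures.
Convert: Sliding speed v = 2043 mm/s = 2.043 m/s. Distance L = v·t = 2.043 m/s × 154.6 s = 315.8 m.
Convert: Hardness H = 85.47 HV × 9.807 MPa/HV = 838.2 MPa = 8.382e+08 Pa.
Collected in SI base units: W = 7.053 N, H = 8.382e+08 Pa, K = 4.417e-04.
Archard relation: V = K·W·L/H = 4.417e-04 · 7.053 · 315.8 / 8.382e+08 = 1.174e-09 m³.

value=1.174e-09 m^3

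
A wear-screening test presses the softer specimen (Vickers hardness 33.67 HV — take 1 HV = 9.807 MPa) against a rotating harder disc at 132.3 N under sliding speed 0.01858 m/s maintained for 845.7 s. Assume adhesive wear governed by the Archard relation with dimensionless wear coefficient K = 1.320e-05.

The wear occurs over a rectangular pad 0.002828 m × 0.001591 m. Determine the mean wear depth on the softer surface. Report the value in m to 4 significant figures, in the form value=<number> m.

value=1.847e-05 m

Intermediate values are printed rounded; each operation holds full float precision; a lone final rounding to 4 significant figures.
Convert: Distance L = v·t = 0.01858 m/s × 845.7 s = 15.71 m.
Convert: Hardness H = 33.67 HV × 9.807 MPa/HV = 330.2 MPa = 3.302e+08 Pa.
Convert: Contact area A = 0.002828 m × 0.001591 m = 4.499e-06 m².
In SI base units: W = 132.3 N, H = 3.302e+08 Pa, K = 1.320e-05.
Worn volume V = K·W·L/H = 1.320e-05 · 132.3 · 15.71 / 3.302e+08 = 8.310e-11 m³.
Depth h = V/A = 8.310e-11 / 4.499e-06 = 1.847e-05 m.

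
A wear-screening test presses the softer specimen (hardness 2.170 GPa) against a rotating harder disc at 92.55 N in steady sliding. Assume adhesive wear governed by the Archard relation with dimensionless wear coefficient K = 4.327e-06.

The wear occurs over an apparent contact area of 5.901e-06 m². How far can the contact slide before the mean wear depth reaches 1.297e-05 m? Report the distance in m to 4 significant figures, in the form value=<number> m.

The computation runs at exact precision, and the intermediates are shown rounded, and a lone final rounding to 4 significant figures.
Convert: Hardness H = 2.170 GPa = 2.170e+09 Pa.
Collected in SI base units: W = 92.55 N, H = 2.170e+09 Pa, K = 4.327e-06.
At the depth limit, V_lim = h_lim·A = 1.297e-05 · 5.901e-06 = 7.654e-11 m³.
Sliding life L = V_lim·H/(K·W) = 7.654e-11 · 2.170e+09 / (4.327e-06 · 92.55) = 414.7 m.

value=414.7 m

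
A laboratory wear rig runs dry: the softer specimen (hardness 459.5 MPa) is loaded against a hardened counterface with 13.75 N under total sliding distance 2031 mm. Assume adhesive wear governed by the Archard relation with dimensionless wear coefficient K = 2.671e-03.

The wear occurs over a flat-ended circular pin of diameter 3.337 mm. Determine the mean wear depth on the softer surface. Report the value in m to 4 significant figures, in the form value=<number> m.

All arithmetic keeps exact precision — intermediates appear rounded; one final rounding: four significant digits.
The distance L = 2031 mm = 2.031 m.
Hardness H = 459.5 MPa = 4.595e+08 Pa.
Pin diameter d = 3.337 mm = 0.003337 m. Contact area A = π·d²/4 = π·(0.003337 m)²/4 = 8.746e-06 m².
Working in SI base units: W = 13.75 N, H = 4.595e+08 Pa, K = 2.671e-03.
Volume removed: V = K·W·L/H = 2.671e-03 · 13.75 · 2.031 / 4.595e+08 = 1.623e-10 m³.
Mean wear depth h = V/A = 1.623e-10 / 8.746e-06 = 1.856e-05 m.

value=1.856e-05 m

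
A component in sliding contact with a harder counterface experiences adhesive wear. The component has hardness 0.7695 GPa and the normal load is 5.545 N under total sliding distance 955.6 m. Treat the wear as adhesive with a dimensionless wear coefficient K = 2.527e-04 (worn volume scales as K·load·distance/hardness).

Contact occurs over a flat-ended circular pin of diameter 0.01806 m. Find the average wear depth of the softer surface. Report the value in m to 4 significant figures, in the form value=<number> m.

value=6.793e-06 m

The intermediates appear rounded, and all arithmetic holds full precision; rounded once at the end: 4 significant figures.
Convert: Hardness H = 0.7695 GPa = 7.695e+08 Pa.
Convert: Contact area A = π·d²/4 = π·(0.01806 m)²/4 = 2.562e-04 m².
As SI base values: W = 5.545 N, H = 7.695e+08 Pa, K = 2.527e-04.
Archard relation: V = K·W·L/H = 2.527e-04 · 5.545 · 955.6 / 7.695e+08 = 1.740e-09 m³.
Depth of wear h = V/A = 1.740e-09 / 2.562e-04 = 6.793e-06 m.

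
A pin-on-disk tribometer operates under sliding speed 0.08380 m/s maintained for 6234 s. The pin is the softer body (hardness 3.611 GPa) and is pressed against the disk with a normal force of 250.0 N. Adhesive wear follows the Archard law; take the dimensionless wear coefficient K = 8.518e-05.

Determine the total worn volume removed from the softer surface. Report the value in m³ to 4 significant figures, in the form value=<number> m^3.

The intermediates are shown rounded; all working math maintains full precision — a lone final rounding, at 4 significant figures.
Convert: The distance L = v·t = 0.08380 m/s × 6234 s = 522.4 m.
Convert: Hardness H = 3.611 GPa = 3.611e+09 Pa.
SI base units throughout: W = 250.0 N, H = 3.611e+09 Pa, K = 8.518e-05.
Wear volume V = K·W·L/H = 8.518e-05 · 250.0 · 522.4 / 3.611e+09 = 3.081e-09 m³.

value=3.081e-09 m^3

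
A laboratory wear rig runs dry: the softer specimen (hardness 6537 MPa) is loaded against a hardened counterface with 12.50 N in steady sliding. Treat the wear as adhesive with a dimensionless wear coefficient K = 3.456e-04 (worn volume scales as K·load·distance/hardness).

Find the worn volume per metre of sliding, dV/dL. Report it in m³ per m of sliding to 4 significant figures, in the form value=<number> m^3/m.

value=6.609e-13 m^3/m

Intermediates are printed rounded. All arithmetic carries exact precision, and a single final rounding: four significant figures.
Convert: Hardness H = 6537 MPa = 6.537e+09 Pa.
Restated in SI base units: W = 12.50 N, H = 6.537e+09 Pa, K = 3.456e-04.
Wear rate dV/dL = K·W/H (no L dependence): 3.456e-04 · 12.50 / 6.537e+09 = 6.609e-13 m³/m.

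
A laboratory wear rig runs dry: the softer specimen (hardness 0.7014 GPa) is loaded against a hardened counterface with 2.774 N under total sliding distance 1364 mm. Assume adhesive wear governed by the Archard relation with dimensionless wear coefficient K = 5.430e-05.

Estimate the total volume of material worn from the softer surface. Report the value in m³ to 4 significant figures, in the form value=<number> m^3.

Displayed values are rounded. The computation holds full float precision — a lone final rounding, at four significant figures.
Convert: Total distance L = 1364 mm = 1.364 m.
Convert: Hardness H = 0.7014 GPa = 7.014e+08 Pa.
Collected in SI base units: W = 2.774 N, H = 7.014e+08 Pa, K = 5.430e-05.
Archard relation: V = K·W·L/H = 5.430e-05 · 2.774 · 1.364 / 7.014e+08 = 2.929e-13 m³.

value=2.929e-13 m^3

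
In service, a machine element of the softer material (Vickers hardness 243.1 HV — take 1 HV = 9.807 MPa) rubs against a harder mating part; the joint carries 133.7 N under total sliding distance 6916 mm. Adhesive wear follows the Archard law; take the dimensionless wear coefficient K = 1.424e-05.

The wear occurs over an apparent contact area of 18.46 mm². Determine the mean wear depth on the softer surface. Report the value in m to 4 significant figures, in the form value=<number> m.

value=2.992e-07 m

Shown intermediates are rounded. All arithmetic carries full float precision, and a single final rounding to 4 significant digits.
Sliding distance L = 6916 mm = 6.916 m.
Hardness H = 243.1 HV × 9.807 MPa/HV = 2384 MPa = 2.384e+09 Pa.
Contact area A = 18.46 mm² = 1.846e-05 m².
As SI base values: W = 133.7 N, H = 2.384e+09 Pa, K = 1.424e-05.
Volume removed: V = K·W·L/H = 1.424e-05 · 133.7 · 6.916 / 2.384e+09 = 5.523e-12 m³.
Average depth h = V/A = 5.523e-12 / 1.846e-05 = 2.992e-07 m.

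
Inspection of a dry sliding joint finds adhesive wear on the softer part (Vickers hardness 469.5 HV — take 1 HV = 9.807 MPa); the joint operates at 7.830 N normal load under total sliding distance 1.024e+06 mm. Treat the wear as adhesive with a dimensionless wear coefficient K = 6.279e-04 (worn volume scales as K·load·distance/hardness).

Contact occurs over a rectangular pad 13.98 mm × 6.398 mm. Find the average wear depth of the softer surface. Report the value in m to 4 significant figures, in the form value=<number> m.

The algebra maintains exact precision; intermediates appear rounded. Rounded just once, at 4 significant digits.
The distance L = 1.024e+06 mm = 1024 m.
Hardness H = 469.5 HV × 9.807 MPa/HV = 4604 MPa = 4.604e+09 Pa.
Pad sides 13.98 mm × 6.398 mm = 0.01398 m × 0.006398 m. Contact area A = 0.01398 m × 0.006398 m = 8.944e-05 m².
Collected in SI base units: W = 7.830 N, H = 4.604e+09 Pa, K = 6.279e-04.
Wear volume V = K·W·L/H = 6.279e-04 · 7.830 · 1024 / 4.604e+09 = 1.093e-09 m³.
Average depth h = V/A = 1.093e-09 / 8.944e-05 = 1.222e-05 m.

value=1.222e-05 m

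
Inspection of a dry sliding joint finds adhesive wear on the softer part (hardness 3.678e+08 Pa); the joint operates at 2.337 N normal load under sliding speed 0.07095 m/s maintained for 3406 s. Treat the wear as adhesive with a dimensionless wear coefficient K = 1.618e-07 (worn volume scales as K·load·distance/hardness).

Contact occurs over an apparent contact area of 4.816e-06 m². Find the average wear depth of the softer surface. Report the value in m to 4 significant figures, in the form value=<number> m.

value=5.159e-08 m

The algebra keeps full precision. Intermediate values are printed rounded — a single final rounding to four significant figures.
Distance L = v·t = 0.07095 m/s × 3406 s = 241.7 m.
Expressed in SI base units: W = 2.337 N, H = 3.678e+08 Pa, K = 1.618e-07.
Worn volume V = K·W·L/H = 1.618e-07 · 2.337 · 241.7 / 3.678e+08 = 2.484e-13 m³.
Wear depth h = V/A = 2.484e-13 / 4.816e-06 = 5.159e-08 m.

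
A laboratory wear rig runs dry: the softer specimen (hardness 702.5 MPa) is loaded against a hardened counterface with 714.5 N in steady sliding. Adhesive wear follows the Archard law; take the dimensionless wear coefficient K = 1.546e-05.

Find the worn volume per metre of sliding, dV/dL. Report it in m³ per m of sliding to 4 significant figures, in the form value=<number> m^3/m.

Every step keeps exact precision. Intermediates are displayed rounded; a lone final rounding, at 4 significant digits.
Hardness H = 702.5 MPa = 7.025e+08 Pa.
Expressed in SI base units: W = 714.5 N, H = 7.025e+08 Pa, K = 1.546e-05.
The wear rate dV/dL = K·W/H, per unit distance: 1.546e-05 · 714.5 / 7.025e+08 = 1.572e-11 m³/m.

value=1.572e-11 m^3/m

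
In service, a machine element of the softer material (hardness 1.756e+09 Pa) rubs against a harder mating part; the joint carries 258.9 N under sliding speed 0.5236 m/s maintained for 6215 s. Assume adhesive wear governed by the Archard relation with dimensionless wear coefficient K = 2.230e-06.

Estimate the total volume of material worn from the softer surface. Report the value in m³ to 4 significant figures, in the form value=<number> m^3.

value=1.070e-09 m^3

Intermediates appear rounded. All working math runs at full float precision. Rounded once at the end, at four significant digits.
Convert: Sliding distance L = v·t = 0.5236 m/s × 6215 s = 3254 m.
Collected in SI base units: W = 258.9 N, H = 1.756e+09 Pa, K = 2.230e-06.
Archard volume V = K·W·L/H = 2.230e-06 · 258.9 · 3254 / 1.756e+09 = 1.070e-09 m³.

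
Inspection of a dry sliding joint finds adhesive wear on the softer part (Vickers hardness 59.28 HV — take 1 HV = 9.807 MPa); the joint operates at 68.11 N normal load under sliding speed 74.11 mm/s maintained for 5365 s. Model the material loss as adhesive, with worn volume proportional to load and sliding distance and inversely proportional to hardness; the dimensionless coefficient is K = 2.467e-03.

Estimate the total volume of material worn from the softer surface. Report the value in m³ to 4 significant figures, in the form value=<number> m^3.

The computation runs at full precision, and intermediate values are displayed rounded; a single final rounding, at 4 significant figures.
Sliding speed v = 74.11 mm/s = 0.07411 m/s. Total distance L = v·t = 0.07411 m/s × 5365 s = 397.6 m.
Hardness H = 59.28 HV × 9.807 MPa/HV = 581.4 MPa = 5.814e+08 Pa.
Collected in SI base units: W = 68.11 N, H = 5.814e+08 Pa, K = 2.467e-03.
Wear volume V = K·W·L/H = 2.467e-03 · 68.11 · 397.6 / 5.814e+08 = 1.149e-07 m³.

value=1.149e-07 m^3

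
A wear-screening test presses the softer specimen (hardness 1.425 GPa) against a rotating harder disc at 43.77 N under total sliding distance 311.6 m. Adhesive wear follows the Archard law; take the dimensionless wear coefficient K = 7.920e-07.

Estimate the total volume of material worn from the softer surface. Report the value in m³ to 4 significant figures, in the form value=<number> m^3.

Each operation runs at full float precision — intermediates are displayed rounded; rounded just once: 4 significant figures.
Convert: Hardness H = 1.425 GPa = 1.425e+09 Pa.
Expressed in SI base units: W = 43.77 N, H = 1.425e+09 Pa, K = 7.920e-07.
The Archard volume V = K·W·L/H = 7.920e-07 · 43.77 · 311.6 / 1.425e+09 = 7.580e-12 m³.

value=7.580e-12 m^3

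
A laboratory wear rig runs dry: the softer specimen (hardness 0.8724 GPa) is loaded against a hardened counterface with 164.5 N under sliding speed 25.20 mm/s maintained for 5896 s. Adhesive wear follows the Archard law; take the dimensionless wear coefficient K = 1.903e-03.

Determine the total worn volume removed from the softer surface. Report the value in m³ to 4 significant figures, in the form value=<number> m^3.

Each operation keeps full precision, and the intermediates are shown rounded. Rounded just once, at 4 significant digits.
Sliding speed v = 25.20 mm/s = 0.02520 m/s. Path length L = v·t = 0.02520 m/s × 5896 s = 148.6 m.
Hardness H = 0.8724 GPa = 8.724e+08 Pa.
In SI base units: W = 164.5 N, H = 8.724e+08 Pa, K = 1.903e-03.
Worn volume V = K·W·L/H = 1.903e-03 · 164.5 · 148.6 / 8.724e+08 = 5.331e-08 m³.

value=5.331e-08 m^3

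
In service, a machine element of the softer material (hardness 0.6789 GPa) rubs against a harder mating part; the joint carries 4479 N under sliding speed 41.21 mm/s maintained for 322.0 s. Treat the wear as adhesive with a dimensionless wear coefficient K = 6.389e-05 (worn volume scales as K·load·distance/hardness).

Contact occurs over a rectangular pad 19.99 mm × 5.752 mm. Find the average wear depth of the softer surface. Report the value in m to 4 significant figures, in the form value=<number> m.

value=4.864e-05 m

The intermediates appear rounded — all working math holds exact precision, and rounded just once: 4 significant figures.
Convert: Sliding speed v = 41.21 mm/s = 0.04121 m/s. Total distance L = v·t = 0.04121 m/s × 322.0 s = 13.27 m.
Convert: Hardness H = 0.6789 GPa = 6.789e+08 Pa.
Convert: Pad sides 19.99 mm × 5.752 mm = 0.01999 m × 0.005752 m. Contact area A = 0.01999 m × 0.005752 m = 1.150e-04 m².
Collected in SI base units: W = 4479 N, H = 6.789e+08 Pa, K = 6.389e-05.
Volume removed: V = K·W·L/H = 6.389e-05 · 4479 · 13.27 / 6.789e+08 = 5.593e-09 m³.
Mean depth h = V/A = 5.593e-09 / 1.150e-04 = 4.864e-05 m.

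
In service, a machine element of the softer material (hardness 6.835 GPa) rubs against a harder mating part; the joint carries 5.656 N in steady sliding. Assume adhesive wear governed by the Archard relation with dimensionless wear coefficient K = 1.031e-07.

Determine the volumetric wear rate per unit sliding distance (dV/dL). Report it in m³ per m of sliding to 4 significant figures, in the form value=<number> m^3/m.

All working math holds full precision — intermediate values are displayed rounded — one final rounding to four significant digits.
Convert: Hardness H = 6.835 GPa = 6.835e+09 Pa.
As SI base values: W = 5.656 N, H = 6.835e+09 Pa, K = 1.031e-07.
Sliding wear rate dV/dL = K·W/H (independent of L): 1.031e-07 · 5.656 / 6.835e+09 = 8.532e-17 m³/m.

value=8.532e-17 m^3/m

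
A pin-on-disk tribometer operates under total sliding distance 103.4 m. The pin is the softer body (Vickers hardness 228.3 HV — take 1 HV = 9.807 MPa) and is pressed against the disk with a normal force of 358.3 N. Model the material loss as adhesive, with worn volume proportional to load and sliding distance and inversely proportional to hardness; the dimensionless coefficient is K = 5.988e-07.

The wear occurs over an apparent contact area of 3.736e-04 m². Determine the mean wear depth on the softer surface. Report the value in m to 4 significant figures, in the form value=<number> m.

value=2.652e-08 m

Shown intermediates are rounded. All working math maintains full float precision, and one final rounding, at four significant digits.
Convert: Hardness H = 228.3 HV × 9.807 MPa/HV = 2239 MPa = 2.239e+09 Pa.
As SI base values: W = 358.3 N, H = 2.239e+09 Pa, K = 5.988e-07.
Wear volume V = K·W·L/H = 5.988e-07 · 358.3 · 103.4 / 2.239e+09 = 9.908e-12 m³.
Mean depth h = V/A = 9.908e-12 / 3.736e-04 = 2.652e-08 m.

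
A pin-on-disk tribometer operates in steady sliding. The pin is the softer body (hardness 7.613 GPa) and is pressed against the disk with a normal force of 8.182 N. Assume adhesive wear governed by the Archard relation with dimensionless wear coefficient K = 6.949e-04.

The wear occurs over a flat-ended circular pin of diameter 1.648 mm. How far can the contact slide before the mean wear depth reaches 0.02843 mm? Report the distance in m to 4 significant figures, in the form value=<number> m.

Intermediate values are printed rounded, and the algebra runs at full precision, and rounded once at the end, at four significant digits.
Hardness H = 7.613 GPa = 7.613e+09 Pa.
Pin diameter d = 1.648 mm = 0.001648 m. Contact area A = π·d²/4 = π·(0.001648 m)²/4 = 2.133e-06 m².
Depth limit h_lim = 0.02843 mm = 2.843e-05 m.
As SI base values: W = 8.182 N, H = 7.613e+09 Pa, K = 6.949e-04.
Allowed volume V_lim = h_lim·A = 2.843e-05 · 2.133e-06 = 6.064e-11 m³.
So the life L = V_lim·H/(K·W) = 6.064e-11 · 7.613e+09 / (6.949e-04 · 8.182) = 81.20 m.

value=81.20 m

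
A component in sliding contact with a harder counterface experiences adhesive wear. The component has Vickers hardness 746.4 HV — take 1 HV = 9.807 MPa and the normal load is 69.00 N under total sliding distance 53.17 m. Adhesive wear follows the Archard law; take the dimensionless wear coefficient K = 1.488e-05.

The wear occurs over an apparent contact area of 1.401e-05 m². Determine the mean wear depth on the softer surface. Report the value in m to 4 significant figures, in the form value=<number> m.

The algebra runs at exact precision. Intermediates are shown rounded — one last rounding to four significant figures.
Hardness H = 746.4 HV × 9.807 MPa/HV = 7320 MPa = 7.320e+09 Pa.
In SI base units: W = 69.00 N, H = 7.320e+09 Pa, K = 1.488e-05.
Wear volume V = K·W·L/H = 1.488e-05 · 69.00 · 53.17 / 7.320e+09 = 7.458e-12 m³.
Depth of wear h = V/A = 7.458e-12 / 1.401e-05 = 5.323e-07 m.

value=5.323e-07 m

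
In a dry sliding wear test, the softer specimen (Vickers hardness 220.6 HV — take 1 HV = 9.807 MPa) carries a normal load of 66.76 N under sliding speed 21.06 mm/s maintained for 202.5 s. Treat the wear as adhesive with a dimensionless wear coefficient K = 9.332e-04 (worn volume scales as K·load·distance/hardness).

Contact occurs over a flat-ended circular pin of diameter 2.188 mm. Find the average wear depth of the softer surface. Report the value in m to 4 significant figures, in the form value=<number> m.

Intermediate values are displayed rounded; every step holds exact precision, and a lone final rounding to 4 significant digits.
Sliding speed v = 21.06 mm/s = 0.02106 m/s. Distance L = v·t = 0.02106 m/s × 202.5 s = 4.265 m.
Hardness H = 220.6 HV × 9.807 MPa/HV = 2163 MPa = 2.163e+09 Pa.
Pin diameter d = 2.188 mm = 0.002188 m. Contact area A = π·d²/4 = π·(0.002188 m)²/4 = 3.760e-06 m².
Working in SI base units: W = 66.76 N, H = 2.163e+09 Pa, K = 9.332e-04.
Volume removed: V = K·W·L/H = 9.332e-04 · 66.76 · 4.265 / 2.163e+09 = 1.228e-10 m³.
Mean depth h = V/A = 1.228e-10 / 3.760e-06 = 3.266e-05 m.

value=3.266e-05 m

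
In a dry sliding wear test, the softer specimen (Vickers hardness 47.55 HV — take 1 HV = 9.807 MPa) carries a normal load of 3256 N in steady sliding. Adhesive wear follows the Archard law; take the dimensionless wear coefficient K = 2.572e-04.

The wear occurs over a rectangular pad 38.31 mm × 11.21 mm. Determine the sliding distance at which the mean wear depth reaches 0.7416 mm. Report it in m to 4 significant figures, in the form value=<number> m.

value=177.3 m

Displayed values are rounded; every step holds exact precision. Rounded just once: four significant figures.
Convert: Hardness H = 47.55 HV × 9.807 MPa/HV = 466.3 MPa = 4.663e+08 Pa.
Convert: Pad sides 38.31 mm × 11.21 mm = 0.03831 m × 0.01121 m. Contact area A = 0.03831 m × 0.01121 m = 4.295e-04 m².
Convert: Depth limit h_lim = 0.7416 mm = 7.416e-04 m.
Collected in SI base units: W = 3256 N, H = 4.663e+08 Pa, K = 2.572e-04.
At the depth limit, V_lim = h_lim·A = 7.416e-04 · 4.295e-04 = 3.185e-07 m³.
Sliding life L = V_lim·H/(K·W) = 3.185e-07 · 4.663e+08 / (2.572e-04 · 3256) = 177.3 m.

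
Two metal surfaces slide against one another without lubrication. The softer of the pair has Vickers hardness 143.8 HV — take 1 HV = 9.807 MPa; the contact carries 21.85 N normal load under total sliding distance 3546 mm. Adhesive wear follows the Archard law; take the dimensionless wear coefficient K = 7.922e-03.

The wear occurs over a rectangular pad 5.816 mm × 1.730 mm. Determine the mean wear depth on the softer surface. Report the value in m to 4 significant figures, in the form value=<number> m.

value=4.326e-05 m

The algebra holds full precision — the intermediates are shown rounded; rounded just once: four significant digits.
Distance covered L = 3546 mm = 3.546 m.
Hardness H = 143.8 HV × 9.807 MPa/HV = 1410 MPa = 1.410e+09 Pa.
Pad sides 5.816 mm × 1.730 mm = 0.005816 m × 0.001730 m. Contact area A = 0.005816 m × 0.001730 m = 1.006e-05 m².
Restated in SI base units: W = 21.85 N, H = 1.410e+09 Pa, K = 7.922e-03.
Wear volume V = K·W·L/H = 7.922e-03 · 21.85 · 3.546 / 1.410e+09 = 4.352e-10 m³.
Mean depth h = V/A = 4.352e-10 / 1.006e-05 = 4.326e-05 m.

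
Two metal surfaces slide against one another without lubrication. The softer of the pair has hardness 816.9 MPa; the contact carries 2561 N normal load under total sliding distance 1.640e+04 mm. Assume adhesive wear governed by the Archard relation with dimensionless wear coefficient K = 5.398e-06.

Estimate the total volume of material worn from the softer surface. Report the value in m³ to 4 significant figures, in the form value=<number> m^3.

value=2.775e-10 m^3

Every step carries full precision; the intermediates are displayed rounded; one last rounding: 4 significant figures.
Convert: The distance L = 1.640e+04 mm = 16.40 m.
Convert: Hardness H = 816.9 MPa = 8.169e+08 Pa.
Restated in SI base units: W = 2561 N, H = 8.169e+08 Pa, K = 5.398e-06.
Volume removed: V = K·W·L/H = 5.398e-06 · 2561 · 16.40 / 8.169e+08 = 2.775e-10 m³.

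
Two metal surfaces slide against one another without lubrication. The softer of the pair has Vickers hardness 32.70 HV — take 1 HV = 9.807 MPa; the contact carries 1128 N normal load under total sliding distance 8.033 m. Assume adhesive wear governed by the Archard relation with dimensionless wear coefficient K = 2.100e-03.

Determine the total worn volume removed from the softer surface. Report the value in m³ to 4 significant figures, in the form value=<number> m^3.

The intermediates are displayed rounded. Every step carries exact precision; one final rounding, at 4 significant figures.
Convert: Hardness H = 32.70 HV × 9.807 MPa/HV = 320.7 MPa = 3.207e+08 Pa.
As SI base values: W = 1128 N, H = 3.207e+08 Pa, K = 2.100e-03.
Volume removed: V = K·W·L/H = 2.100e-03 · 1128 · 8.033 / 3.207e+08 = 5.934e-08 m³.

value=5.934e-08 m^3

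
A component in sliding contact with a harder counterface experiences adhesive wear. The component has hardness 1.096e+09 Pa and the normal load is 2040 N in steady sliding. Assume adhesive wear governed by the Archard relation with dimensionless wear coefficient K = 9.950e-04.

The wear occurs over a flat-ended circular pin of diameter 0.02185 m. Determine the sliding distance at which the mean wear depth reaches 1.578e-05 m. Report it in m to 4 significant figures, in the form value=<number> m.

The intermediates appear rounded, and all working math carries full float precision, and a single final rounding to 4 significant digits.
Contact area A = π·d²/4 = π·(0.02185 m)²/4 = 3.750e-04 m².
Collected in SI base units: W = 2040 N, H = 1.096e+09 Pa, K = 9.950e-04.
Allowed volume V_lim = h_lim·A = 1.578e-05 · 3.750e-04 = 5.917e-09 m³.
So the life L = V_lim·H/(K·W) = 5.917e-09 · 1.096e+09 / (9.950e-04 · 2040) = 3.195 m.

value=3.195 m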